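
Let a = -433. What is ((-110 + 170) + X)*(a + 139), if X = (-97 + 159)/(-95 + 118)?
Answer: -423948/23 ≈ -18433.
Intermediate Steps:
X = 62/23 ≈ 2.6957
((-110 + 170) + X)*(a + 139) = ((-110 + 170) + 62/23)*(-433 + 139) = (60 + 62/23)*(-294) = (1442/23)*(-294) = -423948/23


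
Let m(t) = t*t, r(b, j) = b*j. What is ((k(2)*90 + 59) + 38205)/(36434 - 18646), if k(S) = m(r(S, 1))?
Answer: 9656/4447 ≈ 2.1714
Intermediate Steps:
m(t) = t**2
k(S) = S**2 (k(S) = (S*1)**2 = S**2)
((k(2)*90 + 59) + 38205)/(36434 - 18646) = ((2**2*90 + 59) + 38205)/(36434 - 18646) = ((4*90 + 59) + 38205)/17788 = ((360 + 59) + 38205)*(1/17788) = (419 + 38205)*(1/17788) = 38624*(1/17788) = 9656/4447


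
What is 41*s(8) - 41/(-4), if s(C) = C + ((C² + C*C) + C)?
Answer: 23657/4 ≈ 5914.3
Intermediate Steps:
s(C) = 2*C + 2*C² (s(C) = C + ((C² + C²) + C) = C + (2*C² + C) = C + (C + 2*C²) = 2*C + 2*C²)
41*s(8) - 41/(-4) = 41*(2*8*(1 + 8)) - 41/(-4) = 41*(2*8*9) - 41*(-¼) = 41*144 + 41/4 = 5904 + 41/4 = 23657/4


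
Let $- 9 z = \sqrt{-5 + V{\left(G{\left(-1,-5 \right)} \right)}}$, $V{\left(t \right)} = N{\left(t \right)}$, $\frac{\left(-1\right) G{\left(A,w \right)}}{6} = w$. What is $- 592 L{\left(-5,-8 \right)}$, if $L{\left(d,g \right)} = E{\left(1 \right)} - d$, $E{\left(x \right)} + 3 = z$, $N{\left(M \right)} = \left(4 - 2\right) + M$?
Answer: $-1184 + \frac{592 \sqrt{3}}{3} \approx -842.21$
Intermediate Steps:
$N{\left(M \right)} = 2 + M$
$G{\left(A,w \right)} = - 6 w$
$V{\left(t \right)} = 2 + t$
$z = - \frac{\sqrt{3}}{3}$ ($z = - \frac{\sqrt{-5 + \left(2 - -30\right)}}{9} = - \frac{\sqrt{-5 + \left(2 + 30\right)}}{9} = - \frac{\sqrt{-5 + 32}}{9} = - \frac{\sqrt{27}}{9} = - \frac{3 \sqrt{3}}{9} = - \frac{\sqrt{3}}{3} \approx -0.57735$)
$E{\left(x \right)} = -3 - \frac{\sqrt{3}}{3}$
$L{\left(d,g \right)} = -3 - d - \frac{\sqrt{3}}{3}$ ($L{\left(d,g \right)} = \left(-3 - \frac{\sqrt{3}}{3}\right) - d = -3 - d - \frac{\sqrt{3}}{3}$)
$- 592 L{\left(-5,-8 \right)} = - 592 \left(-3 - -5 - \frac{\sqrt{3}}{3}\right) = - 592 \left(-3 + 5 - \frac{\sqrt{3}}{3}\right) = - 592 \left(2 - \frac{\sqrt{3}}{3}\right) = -1184 + \frac{592 \sqrt{3}}{3}$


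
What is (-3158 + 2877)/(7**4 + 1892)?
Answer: -281/4293 ≈ -0.065455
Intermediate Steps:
(-3158 + 2877)/(7**4 + 1892) = -281/(2401 + 1892) = -281/4293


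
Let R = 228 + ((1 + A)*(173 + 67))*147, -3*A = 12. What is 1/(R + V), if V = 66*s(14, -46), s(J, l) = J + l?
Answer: -1/107724 ≈ -9.2830e-6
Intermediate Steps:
A = -4 (A = -⅓*12 = -4)
V = -2112 (V = 66*(14 - 46) = 66*(-32) = -2112)
R = -105612 (R = 228 + ((1 - 4)*(173 + 67))*147 = 228 - 3*240*147 = 228 - 720*147 = 228 - 105840 = -105612)
1/(R + V) = 1/(-105612 - 2112) = 1/(-107724) = -1/107724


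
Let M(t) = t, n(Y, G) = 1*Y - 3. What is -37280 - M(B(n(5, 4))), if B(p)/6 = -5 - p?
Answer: -37238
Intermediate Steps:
n(Y, G) = -3 + Y (n(Y, G) = Y - 3 = -3 + Y)
B(p) = -30 - 6*p (B(p) = 6*(-5 - p) = -30 - 6*p)
-37280 - M(B(n(5, 4))) = -37280 - (-30 - 6*(-3 + 5)) = -37280 - (-30 - 6*2) = -37280 - (-30 - 12) = -37280 - 1*(-42) = -37280 + 42 = -37238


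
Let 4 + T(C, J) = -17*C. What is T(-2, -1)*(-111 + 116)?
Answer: 150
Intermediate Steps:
T(C, J) = -4 - 17*C
T(-2, -1)*(-111 + 116) = (-4 - 17*(-2))*(-111 + 116) = (-4 + 34)*5 = 30*5 = 150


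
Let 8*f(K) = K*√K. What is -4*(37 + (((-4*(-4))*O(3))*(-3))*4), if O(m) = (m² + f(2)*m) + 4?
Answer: 9836 + 576*√2 ≈ 10651.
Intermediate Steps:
f(K) = K^(3/2)/8 (f(K) = (K*√K)/8 = K^(3/2)/8)
O(m) = 4 + m² + m*√2/4 (O(m) = (m² + (2^(3/2)/8)*m) + 4 = (m² + ((2*√2)/8)*m) + 4 = (m² + (√2/4)*m) + 4 = (m² + m*√2/4) + 4 = 4 + m² + m*√2/4)
-4*(37 + (((-4*(-4))*O(3))*(-3))*4) = -4*(37 + (((-4*(-4))*(4 + 3² + (¼)*3*√2))*(-3))*4) = -4*(37 + ((16*(4 + 9 + 3*√2/4))*(-3))*4) = -4*(37 + ((16*(13 + 3*√2/4))*(-3))*4) = -4*(37 + ((208 + 12*√2)*(-3))*4) = -4*(37 + (-624 - 36*√2)*4) = -4*(37 + (-2496 - 144*√2)) = -4*(-2459 - 144*√2) = 9836 + 576*√2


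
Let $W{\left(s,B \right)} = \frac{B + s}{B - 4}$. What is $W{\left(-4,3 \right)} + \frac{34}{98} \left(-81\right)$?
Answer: $- \frac{1328}{49} \approx -27.102$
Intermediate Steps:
$W{\left(s,B \right)} = \frac{B + s}{-4 + B}$
$W{\left(-4,3 \right)} + \frac{34}{98} \left(-81\right) = \frac{3 - 4}{-4 + 3} + \frac{34}{98} \left(-81\right) = \frac{1}{-1} \left(-1\right) + 34 \cdot \frac{1}{98} \left(-81\right) = \left(-1\right) \left(-1\right) + \frac{17}{49} \left(-81\right) = 1 - \frac{1377}{49} = - \frac{1328}{49}$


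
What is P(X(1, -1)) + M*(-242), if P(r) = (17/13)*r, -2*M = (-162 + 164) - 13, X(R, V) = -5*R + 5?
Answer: -1331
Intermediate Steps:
X(R, V) = 5 - 5*R
M = 11/2 (M = -((-162 + 164) - 13)/2 = -(2 - 13)/2 = -1/2*(-11) = 11/2 ≈ 5.5000)
P(r) = 17*r/13 (P(r) = (17*(1/13))*r = 17*r/13)
P(X(1, -1)) + M*(-242) = 17*(5 - 5*1)/13 + (11/2)*(-242) = 17*(5 - 5)/13 - 1331 = (17/13)*0 - 1331 = 0 - 1331 = -1331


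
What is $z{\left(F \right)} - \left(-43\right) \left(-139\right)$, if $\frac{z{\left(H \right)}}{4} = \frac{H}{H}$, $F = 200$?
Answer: $-5973$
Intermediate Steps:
$z{\left(H \right)} = 4$ ($z{\left(H \right)} = 4 \frac{H}{H} = 4 \cdot 1 = 4$)
$z{\left(F \right)} - \left(-43\right) \left(-139\right) = 4 - \left(-43\right) \left(-139\right) = 4 - 5977 = -5973$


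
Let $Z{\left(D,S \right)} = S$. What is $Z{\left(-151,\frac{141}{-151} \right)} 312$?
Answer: $- \frac{43992}{151} \approx -291.34$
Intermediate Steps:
$Z{\left(-151,\frac{141}{-151} \right)} 312 = \frac{141}{-151} \cdot 312 = 141 \left(- \frac{1}{151}\right) 312 = \left(- \frac{141}{151}\right) 312 = - \frac{43992}{151}$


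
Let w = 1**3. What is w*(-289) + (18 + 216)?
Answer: -55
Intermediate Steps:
w = 1
w*(-289) + (18 + 216) = 1*(-289) + (18 + 216) = -289 + 234 = -55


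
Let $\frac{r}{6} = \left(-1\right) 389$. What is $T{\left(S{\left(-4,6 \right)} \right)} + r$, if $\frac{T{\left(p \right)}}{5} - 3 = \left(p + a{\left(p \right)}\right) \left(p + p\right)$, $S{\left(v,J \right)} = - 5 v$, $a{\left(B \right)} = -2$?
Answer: $1281$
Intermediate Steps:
$T{\left(p \right)} = 15 + 10 p \left(-2 + p\right)$ ($T{\left(p \right)} = 15 + 5 \left(p - 2\right) \left(p + p\right) = 15 + 5 \left(-2 + p\right) 2 p = 15 + 5 \cdot 2 p \left(-2 + p\right) = 15 + 10 p \left(-2 + p\right)$)
$r = -2334$ ($r = 6 \left(\left(-1\right) 389\right) = 6 \left(-389\right) = -2334$)
$T{\left(S{\left(-4,6 \right)} \right)} + r = \left(15 - 20 \left(\left(-5\right) \left(-4\right)\right) + 10 \left(\left(-5\right) \left(-4\right)\right)^{2}\right) - 2334 = \left(15 - 400 + 10 \cdot 20^{2}\right) - 2334 = \left(15 - 400 + 10 \cdot 400\right) - 2334 = \left(15 - 400 + 4000\right) - 2334 = 3615 - 2334 = 1281$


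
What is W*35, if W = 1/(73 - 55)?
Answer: 35/18 ≈ 1.9444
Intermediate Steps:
W = 1/18 ≈ 0.055556
W*35 = (1/18)*35 = 35/18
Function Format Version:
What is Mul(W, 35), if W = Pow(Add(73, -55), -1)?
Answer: Rational(35, 18) ≈ 1.9444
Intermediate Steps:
W = Rational(1, 18) (W = Pow(18, -1) = Rational(1, 18) ≈ 0.055556)
Mul(W, 35) = Mul(Rational(1, 18), 35) = Rational(35, 18)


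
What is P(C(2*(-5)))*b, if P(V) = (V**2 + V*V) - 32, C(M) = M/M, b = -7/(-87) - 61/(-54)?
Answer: -9475/261 ≈ -36.303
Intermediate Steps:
b = 1895/1566 (b = -7*(-1/87) - 61*(-1/54) = 7/87 + 61/54 = 1895/1566 ≈ 1.2101)
C(M) = 1
P(V) = -32 + 2*V**2 (P(V) = (V**2 + V**2) - 32 = 2*V**2 - 32 = -32 + 2*V**2)
P(C(2*(-5)))*b = (-32 + 2*1**2)*(1895/1566) = (-32 + 2*1)*(1895/1566) = (-32 + 2)*(1895/1566) = -30*1895/1566 = -9475/261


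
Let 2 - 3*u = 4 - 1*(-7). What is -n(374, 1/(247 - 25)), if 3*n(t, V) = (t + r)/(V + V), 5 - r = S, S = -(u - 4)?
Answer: -13764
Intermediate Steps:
u = -3 (u = 2/3 - (4 - 1*(-7))/3 = 2/3 - (4 + 7)/3 = 2/3 - 1/3*11 = 2/3 - 11/3 = -3)
S = 7 (S = -(-3 - 4) = -1*(-7) = 7)
r = -2 (r = 5 - 1*7 = 5 - 7 = -2)
n(t, V) = (-2 + t)/(6*V) (n(t, V) = ((t - 2)/(V + V))/3 = ((-2 + t)/((2*V)))/3 = ((-2 + t)*(1/(2*V)))/3 = ((-2 + t)/(2*V))/3 = (-2 + t)/(6*V))
-n(374, 1/(247 - 25)) = -(-2 + 374)/(6*(1/(247 - 25))) = -372/(6*(1/222)) = -372/(6*1/222) = -222*372/6 = -1*13764 = -13764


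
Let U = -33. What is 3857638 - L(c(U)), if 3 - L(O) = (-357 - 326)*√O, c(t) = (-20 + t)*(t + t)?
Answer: 3857635 - 683*√3498 ≈ 3.8172e+6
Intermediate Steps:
c(t) = 2*t*(-20 + t) (c(t) = (-20 + t)*(2*t) = 2*t*(-20 + t))
L(O) = 3 + 683*√O (L(O) = 3 - (-357 - 326)*√O = 3 - (-683)*√O = 3 + 683*√O)
3857638 - L(c(U)) = 3857638 - (3 + 683*√(2*(-33)*(-20 - 33))) = 3857638 - (3 + 683*√(2*(-33)*(-53))) = 3857638 - (3 + 683*√3498) = 3857638 + (-3 - 683*√3498) = 3857635 - 683*√3498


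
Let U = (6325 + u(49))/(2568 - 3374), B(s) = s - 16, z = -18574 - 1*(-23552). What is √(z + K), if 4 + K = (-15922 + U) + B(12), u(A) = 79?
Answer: 3*I*√197777086/403 ≈ 104.69*I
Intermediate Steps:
z = 4978 (z = -18574 + 23552 = 4978)
B(s) = -16 + s
U = -3202/403 (U = (6325 + 79)/(2568 - 3374) = 6404/(-806) = 6404*(-1/806) = -3202/403 ≈ -7.9454)
K = -6422992/403 (K = -4 + ((-15922 - 3202/403) + (-16 + 12)) = -4 + (-6419768/403 - 4) = -4 - 6421380/403 = -6422992/403 ≈ -15938.)
√(z + K) = √(4978 - 6422992/403) = √(-4416858/403) = 3*I*√197777086/403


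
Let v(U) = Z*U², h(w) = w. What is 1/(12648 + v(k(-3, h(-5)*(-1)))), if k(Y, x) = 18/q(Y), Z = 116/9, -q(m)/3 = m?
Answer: 9/114296 ≈ 7.8743e-5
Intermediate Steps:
q(m) = -3*m
Z = 116/9 (Z = 116*(⅑) = 116/9 ≈ 12.889)
k(Y, x) = -6/Y (k(Y, x) = 18/((-3*Y)) = 18*(-1/(3*Y)) = -6/Y)
v(U) = 116*U²/9
1/(12648 + v(k(-3, h(-5)*(-1)))) = 1/(12648 + 116*(-6/(-3))²/9) = 1/(12648 + 116*(-6*(-⅓))²/9) = 1/(12648 + (116/9)*2²) = 1/(12648 + (116/9)*4) = 1/(12648 + 464/9) = 1/(114296/9) = 9/114296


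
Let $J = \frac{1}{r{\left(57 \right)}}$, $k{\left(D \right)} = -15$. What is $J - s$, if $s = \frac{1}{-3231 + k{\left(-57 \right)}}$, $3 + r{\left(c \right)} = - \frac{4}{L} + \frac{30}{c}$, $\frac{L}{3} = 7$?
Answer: $- \frac{1294091}{3450498} \approx -0.37504$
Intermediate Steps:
$L = 21$ ($L = 3 \cdot 7 = 21$)
$r{\left(c \right)} = - \frac{67}{21} + \frac{30}{c}$ ($r{\left(c \right)} = -3 + \left(- \frac{4}{21} + \frac{30}{c}\right) = -3 + \left(\left(-4\right) \frac{1}{21} + \frac{30}{c}\right) = -3 - \left(\frac{4}{21} - \frac{30}{c}\right) = - \frac{67}{21} + \frac{30}{c}$)
$s = - \frac{1}{3246}$ ($s = \frac{1}{-3231 - 15} = \frac{1}{-3246} = - \frac{1}{3246} \approx -0.00030807$)
$J = - \frac{399}{1063}$ ($J = \frac{1}{- \frac{67}{21} + \frac{30}{57}} = \frac{1}{- \frac{67}{21} + 30 \cdot \frac{1}{57}} = \frac{1}{- \frac{67}{21} + \frac{10}{19}} = \frac{1}{- \frac{1063}{399}} = - \frac{399}{1063} \approx -0.37535$)
$J - s = - \frac{399}{1063} - - \frac{1}{3246} = - \frac{399}{1063} + \frac{1}{3246} = - \frac{1294091}{3450498}$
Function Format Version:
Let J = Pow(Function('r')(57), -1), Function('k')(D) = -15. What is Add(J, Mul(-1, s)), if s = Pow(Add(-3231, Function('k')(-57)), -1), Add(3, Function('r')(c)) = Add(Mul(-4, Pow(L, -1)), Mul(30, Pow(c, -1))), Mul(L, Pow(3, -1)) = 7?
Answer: Rational(-1294091, 3450498) ≈ -0.37504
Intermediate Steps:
L = 21 (L = Mul(3, 7) = 21)
Function('r')(c) = Add(Rational(-67, 21), Mul(30, Pow(c, -1))) (Function('r')(c) = Add(-3, Add(Mul(-4, Pow(21, -1)), Mul(30, Pow(c, -1)))) = Add(-3, Add(Mul(-4, Rational(1, 21)), Mul(30, Pow(c, -1)))) = Add(-3, Add(Rational(-4, 21), Mul(30, Pow(c, -1)))) = Add(Rational(-67, 21), Mul(30, Pow(c, -1))))
s = Rational(-1, 3246) (s = Pow(Add(-3231, -15), -1) = Pow(-3246, -1) = Rational(-1, 3246) ≈ -0.00030807)
J = Rational(-399, 1063) (J = Pow(Add(Rational(-67, 21), Mul(30, Pow(57, -1))), -1) = Pow(Add(Rational(-67, 21), Mul(30, Rational(1, 57))), -1) = Pow(Add(Rational(-67, 21), Rational(10, 19)), -1) = Pow(Rational(-1063, 399), -1) = Rational(-399, 1063) ≈ -0.37535)
Add(J, Mul(-1, s)) = Add(Rational(-399, 1063), Mul(-1, Rational(-1, 3246))) = Add(Rational(-399, 1063), Rational(1, 3246)) = Rational(-1294091, 3450498)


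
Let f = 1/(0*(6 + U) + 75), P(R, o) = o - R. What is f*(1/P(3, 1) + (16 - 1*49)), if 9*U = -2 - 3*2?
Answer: -67/150 ≈ -0.44667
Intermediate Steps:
U = -8/9 (U = (-2 - 3*2)/9 = (-2 - 6)/9 = (1/9)*(-8) = -8/9 ≈ -0.88889)
f = 1/75 (f = 1/(0*(6 - 8/9) + 75) = 1/(0*(46/9) + 75) = 1/(0 + 75) = 1/75 ≈ 0.013333)
f*(1/P(3, 1) + (16 - 1*49)) = (1/(1 - 1*3) + (16 - 1*49))/75 = (1/(1 - 3) + (16 - 49))/75 = (1/(-2) - 33)/75 = (-1/2 - 33)/75 = (1/75)*(-67/2) = -67/150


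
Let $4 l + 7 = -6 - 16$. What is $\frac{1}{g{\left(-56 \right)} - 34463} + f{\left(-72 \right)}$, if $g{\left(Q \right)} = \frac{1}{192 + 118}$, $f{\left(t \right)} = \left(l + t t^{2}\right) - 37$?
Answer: $- \frac{15952314314641}{42734116} \approx -3.7329 \cdot 10^{5}$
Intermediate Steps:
$l = - \frac{29}{4}$ ($l = - \frac{7}{4} + \frac{-6 - 16}{4} = - \frac{7}{4} + \frac{1}{4} \left(-22\right) = - \frac{7}{4} - \frac{11}{2} = - \frac{29}{4} \approx -7.25$)
$f{\left(t \right)} = - \frac{177}{4} + t^{3}$ ($f{\left(t \right)} = \left(- \frac{29}{4} + t t^{2}\right) - 37 = \left(- \frac{29}{4} + t^{3}\right) - 37 = - \frac{177}{4} + t^{3}$)
$g{\left(Q \right)} = \frac{1}{310}$
$\frac{1}{g{\left(-56 \right)} - 34463} + f{\left(-72 \right)} = \frac{1}{\frac{1}{310} - 34463} + \left(- \frac{177}{4} + \left(-72\right)^{3}\right) = \frac{1}{- \frac{10683529}{310}} - \frac{1493169}{4} = - \frac{310}{10683529} - \frac{1493169}{4} = - \frac{15952314314641}{42734116}$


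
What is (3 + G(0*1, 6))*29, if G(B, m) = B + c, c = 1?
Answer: 116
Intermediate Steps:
G(B, m) = 1 + B (G(B, m) = B + 1 = 1 + B)
(3 + G(0*1, 6))*29 = (3 + (1 + 0*1))*29 = (3 + (1 + 0))*29 = (3 + 1)*29 = 4*29 = 116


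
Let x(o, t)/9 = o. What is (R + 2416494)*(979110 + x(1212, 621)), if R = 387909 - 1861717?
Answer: 933276108348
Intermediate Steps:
R = -1473808
x(o, t) = 9*o
(R + 2416494)*(979110 + x(1212, 621)) = (-1473808 + 2416494)*(979110 + 9*1212) = 942686*(979110 + 10908) = 942686*990018 = 933276108348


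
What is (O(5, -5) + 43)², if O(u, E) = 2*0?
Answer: 1849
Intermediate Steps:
O(u, E) = 0
(O(5, -5) + 43)² = (0 + 43)² = 43² = 1849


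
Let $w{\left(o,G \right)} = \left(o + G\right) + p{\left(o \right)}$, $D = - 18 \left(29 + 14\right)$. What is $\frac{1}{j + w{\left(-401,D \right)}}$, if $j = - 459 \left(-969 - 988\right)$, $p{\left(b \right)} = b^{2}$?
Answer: $\frac{1}{1057889} \approx 9.4528 \cdot 10^{-7}$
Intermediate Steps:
$D = -774$ ($D = \left(-18\right) 43 = -774$)
$j = 898263$ ($j = \left(-459\right) \left(-1957\right) = 898263$)
$w{\left(o,G \right)} = G + o + o^{2}$ ($w{\left(o,G \right)} = \left(o + G\right) + o^{2} = \left(G + o\right) + o^{2} = G + o + o^{2}$)
$\frac{1}{j + w{\left(-401,D \right)}} = \frac{1}{898263 - \left(1175 - 160801\right)} = \frac{1}{898263 - -159626} = \frac{1}{898263 + 159626} = \frac{1}{1057889}$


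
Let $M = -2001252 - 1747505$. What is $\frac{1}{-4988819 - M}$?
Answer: $- \frac{1}{1240062} \approx -8.0641 \cdot 10^{-7}$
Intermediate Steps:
$M = -3748757$ ($M = -2001252 - 1747505 = -3748757$)
$\frac{1}{-4988819 - M} = \frac{1}{-4988819 - -3748757} = \frac{1}{-4988819 + 3748757} = \frac{1}{-1240062} = - \frac{1}{1240062}$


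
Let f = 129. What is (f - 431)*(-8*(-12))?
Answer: -28992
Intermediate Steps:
(f - 431)*(-8*(-12)) = (129 - 431)*(-8*(-12)) = -302*96 = -28992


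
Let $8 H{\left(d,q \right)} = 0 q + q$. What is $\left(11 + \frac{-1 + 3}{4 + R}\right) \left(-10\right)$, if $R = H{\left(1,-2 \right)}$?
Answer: $- \frac{346}{3} \approx -115.33$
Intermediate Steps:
$H{\left(d,q \right)} = \frac{q}{8}$ ($H{\left(d,q \right)} = \frac{0 q + q}{8} = \frac{0 + q}{8} = \frac{q}{8}$)
$R = - \frac{1}{4}$ ($R = \frac{1}{8} \left(-2\right) = - \frac{1}{4} \approx -0.25$)
$\left(11 + \frac{-1 + 3}{4 + R}\right) \left(-10\right) = \left(11 + \frac{-1 + 3}{4 - \frac{1}{4}}\right) \left(-10\right) = \left(11 + \frac{2}{\frac{15}{4}}\right) \left(-10\right) = \left(11 + 2 \cdot \frac{4}{15}\right) \left(-10\right) = \left(11 + \frac{8}{15}\right) \left(-10\right) = \frac{173}{15} \left(-10\right) = - \frac{346}{3}$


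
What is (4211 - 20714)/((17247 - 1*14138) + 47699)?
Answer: -5501/16936 ≈ -0.32481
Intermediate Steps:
(4211 - 20714)/((17247 - 1*14138) + 47699) = -16503/((17247 - 14138) + 47699) = -16503/(3109 + 47699) = -16503/50808 = -16503*1/50808 = -5501/16936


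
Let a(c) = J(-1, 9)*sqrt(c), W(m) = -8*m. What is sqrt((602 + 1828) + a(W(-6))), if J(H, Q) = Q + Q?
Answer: 3*sqrt(270 + 8*sqrt(3)) ≈ 50.544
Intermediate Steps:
J(H, Q) = 2*Q
a(c) = 18*sqrt(c) (a(c) = (2*9)*sqrt(c) = 18*sqrt(c))
sqrt((602 + 1828) + a(W(-6))) = sqrt((602 + 1828) + 18*sqrt(-8*(-6))) = sqrt(2430 + 18*sqrt(48)) = sqrt(2430 + 18*(4*sqrt(3))) = sqrt(2430 + 72*sqrt(3))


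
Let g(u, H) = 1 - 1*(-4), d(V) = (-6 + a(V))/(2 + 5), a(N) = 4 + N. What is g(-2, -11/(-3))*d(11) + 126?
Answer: 927/7 ≈ 132.43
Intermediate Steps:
d(V) = -2/7 + V/7 (d(V) = (-6 + (4 + V))/(2 + 5) = (-2 + V)/7 = (-2 + V)*(⅐) = -2/7 + V/7)
g(u, H) = 5 (g(u, H) = 1 + 4 = 5)
g(-2, -11/(-3))*d(11) + 126 = 5*(-2/7 + (⅐)*11) + 126 = 5*(-2/7 + 11/7) + 126 = 5*(9/7) + 126 = 45/7 + 126 = 927/7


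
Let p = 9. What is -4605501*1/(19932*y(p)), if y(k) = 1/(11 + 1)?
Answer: -4605501/1661 ≈ -2772.7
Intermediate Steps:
y(k) = 1/12
-4605501*1/(19932*y(p)) = -4605501/(((1/12)*(-132))*(-151)) = -4605501/((-11*(-151))) = -4605501/1661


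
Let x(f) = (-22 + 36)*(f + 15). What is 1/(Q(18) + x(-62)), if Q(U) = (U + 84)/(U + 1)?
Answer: -19/12400 ≈ -0.0015323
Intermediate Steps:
Q(U) = (84 + U)/(1 + U)
x(f) = 210 + 14*f (x(f) = 14*(15 + f) = 210 + 14*f)
1/(Q(18) + x(-62)) = 1/((84 + 18)/(1 + 18) + (210 + 14*(-62))) = 1/(102/19 + (210 - 868)) = 1/((1/19)*102 - 658) = 1/(102/19 - 658) = 1/(-12400/19) = -19/12400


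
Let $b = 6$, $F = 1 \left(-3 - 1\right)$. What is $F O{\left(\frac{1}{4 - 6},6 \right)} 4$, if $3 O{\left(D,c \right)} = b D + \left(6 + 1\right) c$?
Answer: $-208$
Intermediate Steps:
$F = -4$ ($F = 1 \left(-4\right) = -4$)
$O{\left(D,c \right)} = 2 D + \frac{7 c}{3}$ ($O{\left(D,c \right)} = \frac{6 D + \left(6 + 1\right) c}{3} = \frac{6 D + 7 c}{3} = 2 D + \frac{7 c}{3}$)
$F O{\left(\frac{1}{4 - 6},6 \right)} 4 = - 4 \left(\frac{2}{4 - 6} + \frac{7}{3} \cdot 6\right) 4 = - 4 \left(\frac{2}{-2} + 14\right) 4 = - 4 \left(2 \left(- \frac{1}{2}\right) + 14\right) 4 = - 4 \left(-1 + 14\right) 4 = \left(-4\right) 13 \cdot 4 = \left(-52\right) 4 = -208$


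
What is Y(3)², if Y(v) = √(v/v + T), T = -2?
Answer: -1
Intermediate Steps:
Y(v) = I (Y(v) = √(v/v - 2) = √(1 - 2) = √(-1) = I)
Y(3)² = I² = -1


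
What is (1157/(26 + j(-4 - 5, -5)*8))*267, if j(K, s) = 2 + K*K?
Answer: 102973/230 ≈ 447.71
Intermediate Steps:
j(K, s) = 2 + K²
(1157/(26 + j(-4 - 5, -5)*8))*267 = (1157/(26 + (2 + (-4 - 5)²)*8))*267 = (1157/(26 + (2 + (-9)²)*8))*267 = (1157/(26 + (2 + 81)*8))*267 = (1157/(26 + 83*8))*267 = (1157/(26 + 664))*267 = (1157/690)*267 = 102973/230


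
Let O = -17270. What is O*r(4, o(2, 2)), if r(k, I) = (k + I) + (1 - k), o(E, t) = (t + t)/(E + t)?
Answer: -34540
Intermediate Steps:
o(E, t) = 2*t/(E + t) (o(E, t) = (2*t)/(E + t) = 2*t/(E + t))
r(k, I) = 1 + I (r(k, I) = (I + k) + (1 - k) = 1 + I)
O*r(4, o(2, 2)) = -17270*(1 + 2*2/(2 + 2)) = -17270*(1 + 2*2/4) = -17270*(1 + 2*2*(¼)) = -17270*(1 + 1) = -17270*2 = -34540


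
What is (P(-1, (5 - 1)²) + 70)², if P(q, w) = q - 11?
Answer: 3364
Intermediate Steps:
P(q, w) = -11 + q
(P(-1, (5 - 1)²) + 70)² = ((-11 - 1) + 70)² = (-12 + 70)² = 58² = 3364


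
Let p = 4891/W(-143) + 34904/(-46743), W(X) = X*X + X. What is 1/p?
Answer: -949163358/480140611 ≈ -1.9768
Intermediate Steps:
W(X) = X + X² (W(X) = X² + X = X + X²)
p = -480140611/949163358 (p = 4891/((-143*(1 - 143))) + 34904/(-46743) = 4891/((-143*(-142))) + 34904*(-1/46743) = 4891/20306 - 34904/46743 = -480140611/949163358 ≈ -0.50586)
1/p = 1/(-480140611/949163358) = -949163358/480140611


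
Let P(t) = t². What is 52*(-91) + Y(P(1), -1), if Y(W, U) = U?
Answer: -4733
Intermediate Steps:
52*(-91) + Y(P(1), -1) = 52*(-91) - 1 = -4732 - 1 = -4733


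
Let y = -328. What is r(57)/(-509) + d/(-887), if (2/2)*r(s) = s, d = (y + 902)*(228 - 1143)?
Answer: 267281331/451483 ≈ 592.01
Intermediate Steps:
d = -525210 (d = (-328 + 902)*(228 - 1143) = 574*(-915) = -525210)
r(s) = s
r(57)/(-509) + d/(-887) = 57/(-509) - 525210/(-887) = 57*(-1/509) - 525210*(-1/887) = -57/509 + 525210/887 = 267281331/451483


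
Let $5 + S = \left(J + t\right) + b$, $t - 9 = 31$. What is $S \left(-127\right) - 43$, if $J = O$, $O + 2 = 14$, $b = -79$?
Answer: $4021$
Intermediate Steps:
$t = 40$ ($t = 9 + 31 = 40$)
$O = 12$ ($O = -2 + 14 = 12$)
$J = 12$
$S = -32$ ($S = -5 + \left(\left(12 + 40\right) - 79\right) = -5 + \left(52 - 79\right) = -5 - 27 = -32$)
$S \left(-127\right) - 43 = \left(-32\right) \left(-127\right) - 43 = 4064 - 43 = 4021$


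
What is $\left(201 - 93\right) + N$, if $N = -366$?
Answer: $-258$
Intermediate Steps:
$\left(201 - 93\right) + N = \left(201 - 93\right) - 366 = 108 - 366 = -258$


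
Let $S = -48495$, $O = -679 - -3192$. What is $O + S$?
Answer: $-45982$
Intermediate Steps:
$O = 2513$ ($O = -679 + 3192 = 2513$)
$O + S = 2513 - 48495 = -45982$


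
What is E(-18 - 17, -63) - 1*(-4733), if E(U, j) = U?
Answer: 4698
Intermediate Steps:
E(-18 - 17, -63) - 1*(-4733) = (-18 - 17) - 1*(-4733) = -35 + 4733 = 4698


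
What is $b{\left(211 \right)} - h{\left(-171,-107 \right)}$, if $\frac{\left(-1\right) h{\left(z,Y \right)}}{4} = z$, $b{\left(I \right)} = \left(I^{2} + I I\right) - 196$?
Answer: $88162$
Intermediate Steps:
$b{\left(I \right)} = -196 + 2 I^{2}$ ($b{\left(I \right)} = \left(I^{2} + I^{2}\right) - 196 = 2 I^{2} - 196 = -196 + 2 I^{2}$)
$h{\left(z,Y \right)} = - 4 z$
$b{\left(211 \right)} - h{\left(-171,-107 \right)} = \left(-196 + 2 \cdot 211^{2}\right) - \left(-4\right) \left(-171\right) = \left(-196 + 2 \cdot 44521\right) - 684 = \left(-196 + 89042\right) - 684 = 88846 - 684 = 88162$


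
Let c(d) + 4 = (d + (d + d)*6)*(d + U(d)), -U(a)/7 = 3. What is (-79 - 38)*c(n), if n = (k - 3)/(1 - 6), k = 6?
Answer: -481104/25 ≈ -19244.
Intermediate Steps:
U(a) = -21 (U(a) = -7*3 = -21)
n = -3/5 (n = (6 - 3)/(1 - 6) = 3/(-5) = 3*(-1/5) = -3/5 ≈ -0.60000)
c(d) = -4 + 13*d*(-21 + d) (c(d) = -4 + (d + (d + d)*6)*(d - 21) = -4 + (d + (2*d)*6)*(-21 + d) = -4 + (d + 12*d)*(-21 + d) = -4 + (13*d)*(-21 + d) = -4 + 13*d*(-21 + d))
(-79 - 38)*c(n) = (-79 - 38)*(-4 - 273*(-3/5) + 13*(-3/5)**2) = -117*(-4 + 819/5 + 13*(9/25)) = -117*(-4 + 819/5 + 117/25) = -117*4112/25 = -481104/25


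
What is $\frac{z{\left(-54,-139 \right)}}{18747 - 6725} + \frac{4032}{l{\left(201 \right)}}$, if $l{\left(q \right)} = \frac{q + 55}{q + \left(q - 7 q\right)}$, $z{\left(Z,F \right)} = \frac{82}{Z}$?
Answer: $- \frac{10275834637}{649188} \approx -15829.0$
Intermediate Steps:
$l{\left(q \right)} = - \frac{55 + q}{5 q}$ ($l{\left(q \right)} = \frac{55 + q}{q - 6 q} = \frac{55 + q}{\left(-5\right) q} = \left(55 + q\right) \left(- \frac{1}{5 q}\right) = - \frac{55 + q}{5 q}$)
$\frac{z{\left(-54,-139 \right)}}{18747 - 6725} + \frac{4032}{l{\left(201 \right)}} = \frac{82 \frac{1}{-54}}{18747 - 6725} + \frac{4032}{\frac{1}{5} \cdot \frac{1}{201} \left(-55 - 201\right)} = \frac{82 \left(- \frac{1}{54}\right)}{18747 - 6725} + \frac{4032}{\frac{1}{5} \cdot \frac{1}{201} \left(-55 - 201\right)} = - \frac{41}{27 \cdot 12022} + \frac{4032}{\frac{1}{5} \cdot \frac{1}{201} \left(-256\right)} = \left(- \frac{41}{27}\right) \frac{1}{12022} + \frac{4032}{- \frac{256}{1005}} = - \frac{41}{324594} + 4032 \left(- \frac{1005}{256}\right) = - \frac{41}{324594} - \frac{63315}{4} = - \frac{10275834637}{649188}$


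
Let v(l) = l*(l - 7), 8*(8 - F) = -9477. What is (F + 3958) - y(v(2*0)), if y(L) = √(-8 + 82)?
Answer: 41205/8 - √74 ≈ 5142.0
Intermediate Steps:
F = 9541/8 (F = 8 - ⅛*(-9477) = 8 + 9477/8 = 9541/8 ≈ 1192.6)
v(l) = l*(-7 + l)
y(L) = √74
(F + 3958) - y(v(2*0)) = (9541/8 + 3958) - √74 = 41205/8 - √74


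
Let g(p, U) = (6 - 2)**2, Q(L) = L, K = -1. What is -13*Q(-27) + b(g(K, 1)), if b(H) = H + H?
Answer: 383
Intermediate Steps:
g(p, U) = 16 (g(p, U) = 4**2 = 16)
b(H) = 2*H
-13*Q(-27) + b(g(K, 1)) = -13*(-27) + 2*16 = 351 + 32 = 383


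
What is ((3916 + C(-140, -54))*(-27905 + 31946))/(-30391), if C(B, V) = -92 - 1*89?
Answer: -15093135/30391 ≈ -496.63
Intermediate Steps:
C(B, V) = -181 (C(B, V) = -92 - 89 = -181)
((3916 + C(-140, -54))*(-27905 + 31946))/(-30391) = ((3916 - 181)*(-27905 + 31946))/(-30391) = (3735*4041)*(-1/30391) = 15093135*(-1/30391) = -15093135/30391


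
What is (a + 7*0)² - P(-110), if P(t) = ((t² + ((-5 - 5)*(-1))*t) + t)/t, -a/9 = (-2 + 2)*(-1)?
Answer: 99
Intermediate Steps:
a = 0 (a = -9*(-2 + 2)*(-1) = -0*(-1) = -9*0 = 0)
P(t) = (t² + 11*t)/t (P(t) = ((t² + (-10*(-1))*t) + t)/t = ((t² + 10*t) + t)/t = (t² + 11*t)/t)
(a + 7*0)² - P(-110) = (0 + 7*0)² - (11 - 110) = (0 + 0)² - 1*(-99) = 0² + 99 = 0 + 99 = 99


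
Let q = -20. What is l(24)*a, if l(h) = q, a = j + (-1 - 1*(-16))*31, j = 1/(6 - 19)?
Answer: -120880/13 ≈ -9298.5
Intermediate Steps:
j = -1/13 (j = 1/(-13) = -1/13 ≈ -0.076923)
a = 6044/13 (a = -1/13 + (-1 - 1*(-16))*31 = -1/13 + (-1 + 16)*31 = -1/13 + 15*31 = -1/13 + 465 = 6044/13 ≈ 464.92)
l(h) = -20
l(24)*a = -20*6044/13 = -120880/13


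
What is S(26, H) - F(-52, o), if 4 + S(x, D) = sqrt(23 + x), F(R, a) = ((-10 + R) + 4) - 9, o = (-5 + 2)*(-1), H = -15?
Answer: 70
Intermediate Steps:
o = 3 (o = -3*(-1) = 3)
F(R, a) = -15 + R (F(R, a) = (-6 + R) - 9 = -15 + R)
S(x, D) = -4 + sqrt(23 + x)
S(26, H) - F(-52, o) = (-4 + sqrt(23 + 26)) - (-15 - 52) = (-4 + sqrt(49)) - 1*(-67) = (-4 + 7) + 67 = 3 + 67 = 70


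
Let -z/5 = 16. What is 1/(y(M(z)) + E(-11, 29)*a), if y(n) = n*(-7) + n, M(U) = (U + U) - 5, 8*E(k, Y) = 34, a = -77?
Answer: 4/2651 ≈ 0.0015089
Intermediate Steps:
E(k, Y) = 17/4 (E(k, Y) = (⅛)*34 = 17/4)
z = -80 (z = -5*16 = -80)
M(U) = -5 + 2*U (M(U) = 2*U - 5 = -5 + 2*U)
y(n) = -6*n (y(n) = -7*n + n = -6*n)
1/(y(M(z)) + E(-11, 29)*a) = 1/(-6*(-5 + 2*(-80)) + (17/4)*(-77)) = 1/(-6*(-5 - 160) - 1309/4) = 1/(-6*(-165) - 1309/4) = 1/(990 - 1309/4) = 1/(2651/4) = 4/2651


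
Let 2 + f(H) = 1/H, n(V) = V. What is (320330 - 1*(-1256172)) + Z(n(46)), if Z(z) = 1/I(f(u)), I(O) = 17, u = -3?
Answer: 26800535/17 ≈ 1.5765e+6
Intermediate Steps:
f(H) = -2 + 1/H
Z(z) = 1/17
(320330 - 1*(-1256172)) + Z(n(46)) = (320330 - 1*(-1256172)) + 1/17 = (320330 + 1256172) + 1/17 = 1576502 + 1/17 = 26800535/17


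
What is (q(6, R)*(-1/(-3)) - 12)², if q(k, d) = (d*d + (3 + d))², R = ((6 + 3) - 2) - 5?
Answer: 225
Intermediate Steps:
R = 2 (R = (9 - 2) - 5 = 7 - 5 = 2)
q(k, d) = (3 + d + d²)² (q(k, d) = (d² + (3 + d))² = (3 + d + d²)²)
(q(6, R)*(-1/(-3)) - 12)² = ((3 + 2 + 2²)²*(-1/(-3)) - 12)² = ((3 + 2 + 4)²*(-1*(-⅓)) - 12)² = (9²*(⅓) - 12)² = (81*(⅓) - 12)² = (27 - 12)² = 15² = 225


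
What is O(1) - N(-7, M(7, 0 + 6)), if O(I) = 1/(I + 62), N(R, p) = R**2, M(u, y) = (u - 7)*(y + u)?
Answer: -3086/63 ≈ -48.984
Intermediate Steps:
M(u, y) = (-7 + u)*(u + y)
O(I) = 1/(62 + I)
O(1) - N(-7, M(7, 0 + 6)) = 1/(62 + 1) - 1*(-7)**2 = 1/63 - 1*49 = 1/63 - 49 = -3086/63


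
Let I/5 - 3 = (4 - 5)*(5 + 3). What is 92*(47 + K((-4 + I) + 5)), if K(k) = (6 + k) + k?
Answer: 460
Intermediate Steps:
I = -25 (I = 15 + 5*((4 - 5)*(5 + 3)) = 15 + 5*(-1*8) = 15 + 5*(-8) = 15 - 40 = -25)
K(k) = 6 + 2*k
92*(47 + K((-4 + I) + 5)) = 92*(47 + (6 + 2*((-4 - 25) + 5))) = 92*(47 + (6 + 2*(-29 + 5))) = 92*(47 + (6 + 2*(-24))) = 92*(47 + (6 - 48)) = 92*(47 - 42) = 92*5 = 460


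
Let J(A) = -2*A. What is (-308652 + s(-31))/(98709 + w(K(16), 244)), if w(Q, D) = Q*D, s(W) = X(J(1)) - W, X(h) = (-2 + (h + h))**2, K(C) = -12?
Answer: -308585/95781 ≈ -3.2218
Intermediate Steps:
X(h) = (-2 + 2*h)**2
s(W) = 36 - W (s(W) = 4*(-1 - 2*1)**2 - W = 4*(-1 - 2)**2 - W = 4*(-3)**2 - W = 4*9 - W = 36 - W)
w(Q, D) = D*Q
(-308652 + s(-31))/(98709 + w(K(16), 244)) = (-308652 + (36 - 1*(-31)))/(98709 + 244*(-12)) = (-308652 + (36 + 31))/(98709 - 2928) = (-308652 + 67)/95781 = -308585*1/95781 = -308585/95781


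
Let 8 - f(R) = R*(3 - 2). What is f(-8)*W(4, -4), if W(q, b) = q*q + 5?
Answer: 336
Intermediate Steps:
W(q, b) = 5 + q² (W(q, b) = q² + 5 = 5 + q²)
f(R) = 8 - R (f(R) = 8 - R*(3 - 2) = 8 - R)
f(-8)*W(4, -4) = (8 - 1*(-8))*(5 + 4²) = (8 + 8)*(5 + 16) = 16*21 = 336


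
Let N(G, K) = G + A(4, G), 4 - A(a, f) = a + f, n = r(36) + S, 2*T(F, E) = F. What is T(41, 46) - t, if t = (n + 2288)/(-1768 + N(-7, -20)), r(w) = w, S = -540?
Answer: 9507/442 ≈ 21.509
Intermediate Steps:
T(F, E) = F/2
n = -504 (n = 36 - 540 = -504)
A(a, f) = 4 - a - f (A(a, f) = 4 - (a + f) = 4 + (-a - f) = 4 - a - f)
N(G, K) = 0 (N(G, K) = G + (4 - 1*4 - G) = G + (4 - 4 - G) = G - G = 0)
t = -223/221 (t = (-504 + 2288)/(-1768 + 0) = 1784/(-1768) = 1784*(-1/1768) = -223/221 ≈ -1.0091)
T(41, 46) - t = (½)*41 - 1*(-223/221) = 41/2 + 223/221 = 9507/442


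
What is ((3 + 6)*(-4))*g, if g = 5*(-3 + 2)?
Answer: 180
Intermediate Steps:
g = -5 (g = 5*(-1) = -5)
((3 + 6)*(-4))*g = ((3 + 6)*(-4))*(-5) = (9*(-4))*(-5) = -36*(-5) = 180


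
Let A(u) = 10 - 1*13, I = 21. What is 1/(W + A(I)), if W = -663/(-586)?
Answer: -586/1095 ≈ -0.53516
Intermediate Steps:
A(u) = -3 (A(u) = 10 - 13 = -3)
W = 663/586 (W = -663*(-1/586) = 663/586 ≈ 1.1314)
1/(W + A(I)) = 1/(663/586 - 3) = 1/(-1095/586) = -586/1095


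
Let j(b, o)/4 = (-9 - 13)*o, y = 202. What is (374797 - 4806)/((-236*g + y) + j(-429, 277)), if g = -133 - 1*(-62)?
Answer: -369991/7418 ≈ -49.877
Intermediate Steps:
g = -71 (g = -133 + 62 = -71)
j(b, o) = -88*o (j(b, o) = 4*((-9 - 13)*o) = 4*(-22*o) = -88*o)
(374797 - 4806)/((-236*g + y) + j(-429, 277)) = (374797 - 4806)/((-236*(-71) + 202) - 88*277) = 369991/((16756 + 202) - 24376) = 369991/(16958 - 24376) = 369991/(-7418) = 369991*(-1/7418) = -369991/7418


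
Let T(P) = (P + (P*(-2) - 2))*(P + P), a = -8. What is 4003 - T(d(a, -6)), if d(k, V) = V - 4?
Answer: 4163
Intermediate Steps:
d(k, V) = -4 + V
T(P) = 2*P*(-2 - P) (T(P) = (P + (-2*P - 2))*(2*P) = (P + (-2 - 2*P))*(2*P) = (-2 - P)*(2*P) = 2*P*(-2 - P))
4003 - T(d(a, -6)) = 4003 - (-2)*(-4 - 6)*(2 + (-4 - 6)) = 4003 - (-2)*(-10)*(2 - 10) = 4003 - (-2)*(-10)*(-8) = 4003 - 1*(-160) = 4003 + 160 = 4163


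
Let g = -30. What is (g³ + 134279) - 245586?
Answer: -138307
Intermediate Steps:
(g³ + 134279) - 245586 = ((-30)³ + 134279) - 245586 = (-27000 + 134279) - 245586 = 107279 - 245586 = -138307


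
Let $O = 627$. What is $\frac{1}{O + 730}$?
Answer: $\frac{1}{1357} \approx 0.00073692$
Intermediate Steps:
$\frac{1}{O + 730} = \frac{1}{627 + 730} = \frac{1}{1357}$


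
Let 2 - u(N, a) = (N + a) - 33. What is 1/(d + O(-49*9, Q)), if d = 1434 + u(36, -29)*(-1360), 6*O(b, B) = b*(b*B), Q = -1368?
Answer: -1/44378314 ≈ -2.2534e-8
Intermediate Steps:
u(N, a) = 35 - N - a (u(N, a) = 2 - ((N + a) - 33) = 2 - (-33 + N + a) = 2 + (33 - N - a) = 35 - N - a)
O(b, B) = B*b²/6 (O(b, B) = (b*(b*B))/6 = (b*(B*b))/6 = (B*b²)/6 = B*b²/6)
d = -36646 (d = 1434 + (35 - 1*36 - 1*(-29))*(-1360) = 1434 + (35 - 36 + 29)*(-1360) = 1434 + 28*(-1360) = 1434 - 38080 = -36646)
1/(d + O(-49*9, Q)) = 1/(-36646 + (⅙)*(-1368)*(-49*9)²) = 1/(-36646 + (⅙)*(-1368)*(-441)²) = 1/(-36646 + (⅙)*(-1368)*194481) = 1/(-36646 - 44341668) = 1/(-44378314) = -1/44378314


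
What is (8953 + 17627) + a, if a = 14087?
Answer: 40667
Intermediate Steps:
(8953 + 17627) + a = (8953 + 17627) + 14087 = 26580 + 14087 = 40667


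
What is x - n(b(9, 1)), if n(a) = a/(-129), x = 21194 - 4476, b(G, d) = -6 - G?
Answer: 718869/43 ≈ 16718.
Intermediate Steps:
x = 16718
n(a) = -a/129 (n(a) = a*(-1/129) = -a/129)
x - n(b(9, 1)) = 16718 - (-1)*(-6 - 1*9)/129 = 16718 - (-1)*(-6 - 9)/129 = 16718 - (-1)*(-15)/129 = 16718 - 1*5/43 = 16718 - 5/43 = 718869/43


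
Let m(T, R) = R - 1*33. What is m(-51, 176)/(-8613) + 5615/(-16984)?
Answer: -4617337/13298472 ≈ -0.34721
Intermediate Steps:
m(T, R) = -33 + R (m(T, R) = R - 33 = -33 + R)
m(-51, 176)/(-8613) + 5615/(-16984) = (-33 + 176)/(-8613) + 5615/(-16984) = 143*(-1/8613) + 5615*(-1/16984) = -13/783 - 5615/16984 = -4617337/13298472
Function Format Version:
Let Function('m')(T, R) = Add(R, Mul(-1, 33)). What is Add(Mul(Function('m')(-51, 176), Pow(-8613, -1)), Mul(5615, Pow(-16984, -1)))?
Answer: Rational(-4617337, 13298472) ≈ -0.34721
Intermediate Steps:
Function('m')(T, R) = Add(-33, R) (Function('m')(T, R) = Add(R, -33) = Add(-33, R))
Add(Mul(Function('m')(-51, 176), Pow(-8613, -1)), Mul(5615, Pow(-16984, -1))) = Add(Mul(Add(-33, 176), Pow(-8613, -1)), Mul(5615, Pow(-16984, -1))) = Add(Mul(143, Rational(-1, 8613)), Mul(5615, Rational(-1, 16984))) = Add(Rational(-13, 783), Rational(-5615, 16984)) = Rational(-4617337, 13298472)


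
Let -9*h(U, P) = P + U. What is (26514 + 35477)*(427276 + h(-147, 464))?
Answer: 238365747497/9 ≈ 2.6485e+10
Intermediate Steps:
h(U, P) = -P/9 - U/9 (h(U, P) = -(P + U)/9 = -P/9 - U/9)
(26514 + 35477)*(427276 + h(-147, 464)) = (26514 + 35477)*(427276 + (-⅑*464 - ⅑*(-147))) = 61991*(427276 + (-464/9 + 49/3)) = 61991*(427276 - 317/9) = 61991*(3845167/9) = 238365747497/9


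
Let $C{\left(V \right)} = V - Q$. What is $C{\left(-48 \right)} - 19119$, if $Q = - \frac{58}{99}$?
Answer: $- \frac{1897475}{99} \approx -19166.0$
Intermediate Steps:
$Q = - \frac{58}{99}$ ($Q = \left(-58\right) \frac{1}{99} = - \frac{58}{99} \approx -0.58586$)
$C{\left(V \right)} = \frac{58}{99} + V$ ($C{\left(V \right)} = V - - \frac{58}{99} = V + \frac{58}{99} = \frac{58}{99} + V$)
$C{\left(-48 \right)} - 19119 = \left(\frac{58}{99} - 48\right) - 19119 = - \frac{4694}{99} - 19119 = - \frac{1897475}{99}$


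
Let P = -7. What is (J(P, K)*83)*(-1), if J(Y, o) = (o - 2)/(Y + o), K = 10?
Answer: -664/3 ≈ -221.33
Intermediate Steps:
J(Y, o) = (-2 + o)/(Y + o)
(J(P, K)*83)*(-1) = (((-2 + 10)/(-7 + 10))*83)*(-1) = ((8/3)*83)*(-1) = (664/3)*(-1) = -664/3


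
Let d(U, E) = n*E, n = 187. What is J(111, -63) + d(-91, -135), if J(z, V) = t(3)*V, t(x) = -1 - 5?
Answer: -24867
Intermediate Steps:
d(U, E) = 187*E
t(x) = -6
J(z, V) = -6*V
J(111, -63) + d(-91, -135) = -6*(-63) + 187*(-135) = 378 - 25245 = -24867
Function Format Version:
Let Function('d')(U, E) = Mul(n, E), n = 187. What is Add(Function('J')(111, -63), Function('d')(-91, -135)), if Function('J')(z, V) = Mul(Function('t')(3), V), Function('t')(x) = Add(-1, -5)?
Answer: -24867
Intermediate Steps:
Function('d')(U, E) = Mul(187, E)
Function('t')(x) = -6
Function('J')(z, V) = Mul(-6, V)
Add(Function('J')(111, -63), Function('d')(-91, -135)) = Add(Mul(-6, -63), Mul(187, -135)) = Add(378, -25245) = -24867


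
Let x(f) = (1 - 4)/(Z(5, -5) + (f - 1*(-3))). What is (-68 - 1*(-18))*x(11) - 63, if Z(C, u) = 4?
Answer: -164/3 ≈ -54.667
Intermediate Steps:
x(f) = -3/(7 + f) (x(f) = (1 - 4)/(4 + (f - 1*(-3))) = -3/(4 + (f + 3)) = -3/(4 + (3 + f)) = -3/(7 + f))
(-68 - 1*(-18))*x(11) - 63 = (-68 - 1*(-18))*(-3/(7 + 11)) - 63 = (-68 + 18)*(-3/18) - 63 = -(-150)/18 - 63 = -50*(-1/6) - 63 = 25/3 - 63 = -164/3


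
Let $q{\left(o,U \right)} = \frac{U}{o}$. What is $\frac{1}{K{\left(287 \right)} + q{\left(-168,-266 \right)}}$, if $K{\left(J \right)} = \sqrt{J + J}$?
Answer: $- \frac{228}{82295} + \frac{144 \sqrt{574}}{82295} \approx 0.039152$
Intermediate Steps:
$K{\left(J \right)} = \sqrt{2} \sqrt{J}$ ($K{\left(J \right)} = \sqrt{2 J} = \sqrt{2} \sqrt{J}$)
$\frac{1}{K{\left(287 \right)} + q{\left(-168,-266 \right)}} = \frac{1}{\sqrt{2} \sqrt{287} - \frac{266}{-168}} = \frac{1}{\sqrt{574} - - \frac{19}{12}} = \frac{1}{\sqrt{574} + \frac{19}{12}} = \frac{1}{\frac{19}{12} + \sqrt{574}}$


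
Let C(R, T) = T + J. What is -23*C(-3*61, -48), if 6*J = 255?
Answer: 253/2 ≈ 126.50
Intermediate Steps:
J = 85/2 (J = (⅙)*255 = 85/2 ≈ 42.500)
C(R, T) = 85/2 + T (C(R, T) = T + 85/2 = 85/2 + T)
-23*C(-3*61, -48) = -23*(85/2 - 48) = -23*(-11/2) = 253/2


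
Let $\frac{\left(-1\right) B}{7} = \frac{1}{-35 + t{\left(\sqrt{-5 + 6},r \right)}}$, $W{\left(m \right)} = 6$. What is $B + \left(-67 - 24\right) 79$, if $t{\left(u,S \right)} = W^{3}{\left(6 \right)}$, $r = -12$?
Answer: $- \frac{1301216}{181} \approx -7189.0$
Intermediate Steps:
$t{\left(u,S \right)} = 216$ ($t{\left(u,S \right)} = 6^{3} = 216$)
$B = - \frac{7}{181}$ ($B = - \frac{7}{-35 + 216} = - \frac{7}{181} \approx -0.038674$)
$B + \left(-67 - 24\right) 79 = - \frac{7}{181} + \left(-67 - 24\right) 79 = - \frac{7}{181} - 7189 = - \frac{1301216}{181}$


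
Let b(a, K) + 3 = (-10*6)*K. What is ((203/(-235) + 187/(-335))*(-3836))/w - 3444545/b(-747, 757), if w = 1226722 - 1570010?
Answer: 465352600877732/6137861865597 ≈ 75.817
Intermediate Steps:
w = -343288
b(a, K) = -3 - 60*K (b(a, K) = -3 + (-10*6)*K = -3 - 60*K)
((203/(-235) + 187/(-335))*(-3836))/w - 3444545/b(-747, 757) = ((203/(-235) + 187/(-335))*(-3836))/(-343288) - 3444545/(-3 - 60*757) = ((203*(-1/235) + 187*(-1/335))*(-3836))*(-1/343288) - 3444545/(-3 - 45420) = ((-203/235 - 187/335)*(-3836))*(-1/343288) - 3444545/(-45423) = -4478/3149*(-3836)*(-1/343288) - 3444545*(-1/45423) = (17177608/3149)*(-1/343288) + 3444545/45423 = -2147201/135126739 + 3444545/45423 = 465352600877732/6137861865597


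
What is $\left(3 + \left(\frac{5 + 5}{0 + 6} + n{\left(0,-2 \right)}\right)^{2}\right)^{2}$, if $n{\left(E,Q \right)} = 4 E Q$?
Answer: $\frac{2704}{81} \approx 33.383$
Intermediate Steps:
$n{\left(E,Q \right)} = 4 E Q$
$\left(3 + \left(\frac{5 + 5}{0 + 6} + n{\left(0,-2 \right)}\right)^{2}\right)^{2} = \left(3 + \left(\frac{5 + 5}{0 + 6} + 4 \cdot 0 \left(-2\right)\right)^{2}\right)^{2} = \left(3 + \left(\frac{10}{6} + 0\right)^{2}\right)^{2} = \left(3 + \left(10 \cdot \frac{1}{6} + 0\right)^{2}\right)^{2} = \left(3 + \left(\frac{5}{3} + 0\right)^{2}\right)^{2} = \left(3 + \left(\frac{5}{3}\right)^{2}\right)^{2} = \left(3 + \frac{25}{9}\right)^{2} = \left(\frac{52}{9}\right)^{2} = \frac{2704}{81}$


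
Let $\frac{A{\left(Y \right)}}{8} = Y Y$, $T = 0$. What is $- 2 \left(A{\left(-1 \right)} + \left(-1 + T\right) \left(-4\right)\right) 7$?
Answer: $-168$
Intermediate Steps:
$A{\left(Y \right)} = 8 Y^{2}$ ($A{\left(Y \right)} = 8 Y Y = 8 Y^{2}$)
$- 2 \left(A{\left(-1 \right)} + \left(-1 + T\right) \left(-4\right)\right) 7 = - 2 \left(8 \left(-1\right)^{2} + \left(-1 + 0\right) \left(-4\right)\right) 7 = - 2 \left(8 \cdot 1 - -4\right) 7 = - 2 \left(8 + 4\right) 7 = \left(-2\right) 12 \cdot 7 = \left(-24\right) 7 = -168$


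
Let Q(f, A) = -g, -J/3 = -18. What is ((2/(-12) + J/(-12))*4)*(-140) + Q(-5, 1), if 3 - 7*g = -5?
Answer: 54856/21 ≈ 2612.2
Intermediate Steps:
J = 54 (J = -3*(-18) = 54)
g = 8/7 (g = 3/7 - ⅐*(-5) = 3/7 + 5/7 = 8/7 ≈ 1.1429)
Q(f, A) = -8/7 (Q(f, A) = -1*8/7 = -8/7)
((2/(-12) + J/(-12))*4)*(-140) + Q(-5, 1) = ((2/(-12) + 54/(-12))*4)*(-140) - 8/7 = ((2*(-1/12) + 54*(-1/12))*4)*(-140) - 8/7 = ((-⅙ - 9/2)*4)*(-140) - 8/7 = -14/3*4*(-140) - 8/7 = -56/3*(-140) - 8/7 = 7840/3 - 8/7 = 54856/21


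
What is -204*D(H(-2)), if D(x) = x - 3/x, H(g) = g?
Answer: 102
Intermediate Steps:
-204*D(H(-2)) = -204*(-2 - 3/(-2)) = -204*(-2 - 3*(-½)) = -204*(-2 + 3/2) = -204*(-½) = 102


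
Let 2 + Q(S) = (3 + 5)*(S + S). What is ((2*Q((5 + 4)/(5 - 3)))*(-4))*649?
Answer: -363440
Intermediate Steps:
Q(S) = -2 + 16*S (Q(S) = -2 + (3 + 5)*(S + S) = -2 + 8*(2*S) = -2 + 16*S)
((2*Q((5 + 4)/(5 - 3)))*(-4))*649 = ((2*(-2 + 16*((5 + 4)/(5 - 3))))*(-4))*649 = ((2*(-2 + 16*(9/2)))*(-4))*649 = ((2*(-2 + 72))*(-4))*649 = ((2*70)*(-4))*649 = (140*(-4))*649 = -560*649 = -363440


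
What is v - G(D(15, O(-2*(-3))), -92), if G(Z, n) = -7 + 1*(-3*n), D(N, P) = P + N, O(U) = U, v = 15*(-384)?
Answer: -6029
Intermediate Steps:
v = -5760
D(N, P) = N + P
G(Z, n) = -7 - 3*n
v - G(D(15, O(-2*(-3))), -92) = -5760 - (-7 - 3*(-92)) = -5760 - (-7 + 276) = -5760 - 1*269 = -5760 - 269 = -6029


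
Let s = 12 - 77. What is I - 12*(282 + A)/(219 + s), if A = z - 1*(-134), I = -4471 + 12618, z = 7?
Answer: 624781/77 ≈ 8114.0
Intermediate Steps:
s = -65
I = 8147
A = 141 (A = 7 - 1*(-134) = 7 + 134 = 141)
I - 12*(282 + A)/(219 + s) = 8147 - 12*(282 + 141)/(219 - 65) = 8147 - 12*423/154 = 8147 - 1*2538/77 = 8147 - 2538/77 = 624781/77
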